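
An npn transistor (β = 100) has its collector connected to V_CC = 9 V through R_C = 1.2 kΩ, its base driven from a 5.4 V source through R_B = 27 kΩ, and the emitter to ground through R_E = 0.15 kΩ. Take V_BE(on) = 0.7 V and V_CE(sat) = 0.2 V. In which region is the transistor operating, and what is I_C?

saturation; I_C ≈ 6.5 mA

Assume active: I_B = (5.4 − 0.7)/(27 + 101×0.15) = 0.112 mA, I_C = β·I_B = 11.2 mA.
Then V_CE = 9 − 11.2×1.2 − 11.3×0.15 = -6.07 V < 0.2 V — the active assumption fails.
Re-solve with V_CE = 0.2 V. KCL at the emitter: V_E/R_E = (V_BB−0.7−V_E)/R_B + (V_CC−0.2−V_E)/R_C, giving V_E = 0.996 V.
I_C = (V_CC − 0.2 − V_E)/R_C = (8.8 − 0.996)/1.2 = 6.5 mA.
Check: I_B = (4.7 − 0.996)/27 = 0.137 mA, and β·I_B = 13.7 mA > I_C, confirming saturation.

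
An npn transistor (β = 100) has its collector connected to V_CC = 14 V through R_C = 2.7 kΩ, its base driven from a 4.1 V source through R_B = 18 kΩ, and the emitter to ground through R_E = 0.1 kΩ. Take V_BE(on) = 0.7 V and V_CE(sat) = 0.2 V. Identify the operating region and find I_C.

saturation; I_C ≈ 4.9 mA

Assume active: I_B = (4.1 − 0.7)/(18 + 101×0.1) = 0.121 mA, I_C = β·I_B = 12.1 mA.
Then V_CE = 14 − 12.1×2.7 − 12.2×0.1 = -19.9 V < 0.2 V — the active assumption fails.
Re-solve with V_CE = 0.2 V. KCL at the emitter: V_E/R_E = (V_BB−0.7−V_E)/R_B + (V_CC−0.2−V_E)/R_C, giving V_E = 0.508 V.
I_C = (V_CC − 0.2 − V_E)/R_C = (13.8 − 0.508)/2.7 = 4.92 mA.
Check: I_B = (3.4 − 0.508)/18 = 0.161 mA, and β·I_B = 16.1 mA > I_C, confirming saturation.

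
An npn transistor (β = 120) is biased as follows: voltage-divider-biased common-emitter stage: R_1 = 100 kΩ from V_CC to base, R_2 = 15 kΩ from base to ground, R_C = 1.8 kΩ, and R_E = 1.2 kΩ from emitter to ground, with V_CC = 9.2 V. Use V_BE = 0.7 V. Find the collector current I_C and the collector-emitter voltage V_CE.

I_C ≈ 0.38 mA, V_CE ≈ 8.1 V

Thevenize the base divider: V_Th = V_CC·R_2/(R_1+R_2) = 9.2×15/115 = 1.2 V, R_Th = R_1‖R_2 = 13 kΩ.
Base-emitter loop: V_Th = I_B·R_Th + V_BE + (β+1)I_B·R_E, so I_B = (1.2 − 0.7) / (13 + 121×1.2) = 0.00316 mA.
I_C = β·I_B = 120×0.00316 = 0.379 mA, and I_E = (β+1)I_B = 0.382 mA.
V_CE = V_CC − I_C·R_C − I_E·R_E = 9.2 − 0.379×1.8 − 0.382×1.2 = 8.06 V.
V_CE = 8.06 V > 0.2 V confirms active-region operation.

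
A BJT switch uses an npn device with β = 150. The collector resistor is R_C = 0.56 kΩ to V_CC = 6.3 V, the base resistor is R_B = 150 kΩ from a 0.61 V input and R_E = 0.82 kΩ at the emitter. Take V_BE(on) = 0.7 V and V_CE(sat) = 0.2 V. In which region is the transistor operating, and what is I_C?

V_BB = 0.61 V ≤ V_BE(on) = 0.7 V, so the base-emitter junction is not forward biased.
The transistor is in cutoff: I_B = I_C = 0.

cutoff; I_C ≈ 0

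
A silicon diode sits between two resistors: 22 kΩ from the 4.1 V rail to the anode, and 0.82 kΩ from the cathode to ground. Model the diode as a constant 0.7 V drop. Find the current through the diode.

I ≈ 0.15 mA

The two resistors are in series with the diode, so KVL gives 4.1 = I·22 + 0.7 + I·0.82.
I = (4.1 − 0.7) / (22 + 0.82) kΩ = 3.4 / 22.8 = 0.149 mA.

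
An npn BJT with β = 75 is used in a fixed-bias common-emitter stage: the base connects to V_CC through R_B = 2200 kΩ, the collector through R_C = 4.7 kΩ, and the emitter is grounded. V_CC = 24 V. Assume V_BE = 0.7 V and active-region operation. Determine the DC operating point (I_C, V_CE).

I_C ≈ 0.79 mA, V_CE ≈ 20 V

Base loop: V_CC = I_B·R_B + V_BE, so I_B = (24 − 0.7)/2200 kΩ = 0.0106 mA.
In the active region I_C = β·I_B = 75 × 0.0106 = 0.794 mA.
Collector loop: V_CE = V_CC − I_C·R_C = 24 − 0.794×4.7 = 20.3 V.
Since V_CE = 20.3 V > V_CE(sat) ≈ 0.2 V, the transistor is in the active region as assumed.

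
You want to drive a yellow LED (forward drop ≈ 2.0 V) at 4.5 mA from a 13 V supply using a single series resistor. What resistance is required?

R ≈ 2.4 kΩ

The resistor drops V_S − V_D = 13 − 2.0 = 11 V at 4.5 mA.
R = 11 V / 4.5 mA = 2.44 kΩ.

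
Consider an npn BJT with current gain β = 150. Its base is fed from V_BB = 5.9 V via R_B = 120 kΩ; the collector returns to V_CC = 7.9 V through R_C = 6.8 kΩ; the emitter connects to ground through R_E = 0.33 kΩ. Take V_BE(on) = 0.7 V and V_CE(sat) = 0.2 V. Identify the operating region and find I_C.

saturation; I_C ≈ 1.1 mA

Assume active: I_B = (5.9 − 0.7)/(120 + 151×0.33) = 0.0306 mA, I_C = β·I_B = 4.59 mA.
Then V_CE = 7.9 − 4.59×6.8 − 4.62×0.33 = -24.9 V < 0.2 V — the active assumption fails.
Re-solve with V_CE = 0.2 V. KCL at the emitter: V_E/R_E = (V_BB−0.7−V_E)/R_B + (V_CC−0.2−V_E)/R_C, giving V_E = 0.369 V.
I_C = (V_CC − 0.2 − V_E)/R_C = (7.7 − 0.369)/6.8 = 1.08 mA.
Check: I_B = (5.2 − 0.369)/120 = 0.0403 mA, and β·I_B = 6.04 mA > I_C, confirming saturation.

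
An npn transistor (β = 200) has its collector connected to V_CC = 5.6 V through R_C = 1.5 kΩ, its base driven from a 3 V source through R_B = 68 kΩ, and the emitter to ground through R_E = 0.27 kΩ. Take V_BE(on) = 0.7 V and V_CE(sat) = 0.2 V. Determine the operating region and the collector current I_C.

Assume active: I_B = (3 − 0.7)/(68 + 201×0.27) = 0.0188 mA, I_C = β·I_B = 3.76 mA.
Then V_CE = 5.6 − 3.76×1.5 − 3.78×0.27 = -1.06 V < 0.2 V — the active assumption fails.
Re-solve with V_CE = 0.2 V. KCL at the emitter: V_E/R_E = (V_BB−0.7−V_E)/R_B + (V_CC−0.2−V_E)/R_C, giving V_E = 0.829 V.
I_C = (V_CC − 0.2 − V_E)/R_C = (5.4 − 0.829)/1.5 = 3.05 mA.
Check: I_B = (2.3 − 0.829)/68 = 0.0216 mA, and β·I_B = 4.33 mA > I_C, confirming saturation.

saturation; I_C ≈ 3 mA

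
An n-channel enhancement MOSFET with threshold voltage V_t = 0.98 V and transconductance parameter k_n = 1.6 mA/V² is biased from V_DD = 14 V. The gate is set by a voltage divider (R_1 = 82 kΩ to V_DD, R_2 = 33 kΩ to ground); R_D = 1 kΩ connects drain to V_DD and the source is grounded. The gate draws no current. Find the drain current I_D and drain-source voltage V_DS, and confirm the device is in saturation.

V_G = V_DD·R_2/(R_1+R_2) = 14×33/115 = 4.02 V. With the source grounded, V_GS = V_G = 4.02 V.
Assume saturation: I_D = (k_n/2)(V_GS − V_t)² = (1.6/2)×(4.02 − 0.98)² = 0.8×3.04² = 7.38 mA.
V_DS = V_DD − I_D·R_D = 14 − 7.38×1 = 6.62 V.
Saturation requires V_DS ≥ V_GS − V_t = 3.04 V; 6.62 ≥ 3.04 ✓.

I_D ≈ 7.4 mA, V_DS ≈ 6.6 V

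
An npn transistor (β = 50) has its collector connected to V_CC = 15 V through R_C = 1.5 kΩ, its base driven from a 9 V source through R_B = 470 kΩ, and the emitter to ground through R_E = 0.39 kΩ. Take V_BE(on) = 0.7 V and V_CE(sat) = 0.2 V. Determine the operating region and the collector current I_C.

active; I_C ≈ 0.85 mA

Assume active. Base-emitter loop: I_B = (V_BB − V_BE)/(R_B + (β+1)R_E) = (9 − 0.7)/(470 + 51×0.39) = 0.0169 mA.
I_C = β·I_B = 50×0.0169 = 0.847 mA.
V_CE = V_CC − I_C·R_C − I_E·R_E = 15 − 0.847×1.5 − 0.864×0.39 = 13.4 V > V_CE(sat), so the active-region assumption holds.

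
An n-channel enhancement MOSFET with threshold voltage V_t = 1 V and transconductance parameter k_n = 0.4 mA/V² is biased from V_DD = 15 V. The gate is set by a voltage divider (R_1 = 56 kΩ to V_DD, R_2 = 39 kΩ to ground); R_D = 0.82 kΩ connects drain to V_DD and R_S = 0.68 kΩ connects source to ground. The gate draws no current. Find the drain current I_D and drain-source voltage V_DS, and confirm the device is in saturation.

I_D ≈ 2.4 mA, V_DS ≈ 11 V

V_G = V_DD·R_2/(R_1+R_2) = 15×39/95 = 6.16 V.
Assume saturation: I_D = (k_n/2)(V_GS − V_t)² with V_GS = V_G − I_D·R_S = 6.16 − 0.68·I_D.
Substituting gives 0.0925·I_D² − 2.4·I_D + 5.32 = 0, with roots I_D = 2.44 or 23.5 mA.
The root I_D = 23.5 mA gives V_GS = -9.85 V ≤ V_t, so take I_D = 2.44 mA.
Then V_GS = 4.5 V and V_DS = V_DD − I_D(R_D+R_S) = 15 − 2.44×1.5 = 11.3 V.
Saturation requires V_DS ≥ V_GS − V_t = 3.5 V; 11.3 ≥ 3.5 ✓.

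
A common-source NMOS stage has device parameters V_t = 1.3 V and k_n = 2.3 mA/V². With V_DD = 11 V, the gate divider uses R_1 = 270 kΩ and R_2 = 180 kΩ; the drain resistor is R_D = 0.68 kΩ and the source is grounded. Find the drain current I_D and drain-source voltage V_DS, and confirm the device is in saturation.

V_G = V_DD·R_2/(R_1+R_2) = 11×180/450 = 4.4 V. With the source grounded, V_GS = V_G = 4.4 V.
Assume saturation: I_D = (k_n/2)(V_GS − V_t)² = (2.3/2)×(4.4 − 1.3)² = 1.15×3.1² = 11.1 mA.
V_DS = V_DD − I_D·R_D = 11 − 11.1×0.68 = 3.48 V.
Saturation requires V_DS ≥ V_GS − V_t = 3.1 V; 3.48 ≥ 3.1 ✓.

I_D ≈ 11 mA, V_DS ≈ 3.5 V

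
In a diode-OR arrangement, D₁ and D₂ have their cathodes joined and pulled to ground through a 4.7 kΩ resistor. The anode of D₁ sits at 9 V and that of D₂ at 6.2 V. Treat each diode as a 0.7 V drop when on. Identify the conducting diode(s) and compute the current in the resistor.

Assume both conduct. Then node N would need to be at both 9−0.7 = 8.3 V and 6.2−0.7 = 5.5 V, which is impossible.
Assume only D₁ conducts: V_N = 9 − 0.7 = 8.3 V, so I_R = 8.3/4.7 = 1.77 mA.
Check D₂: its anode-to-cathode voltage is 6.2 − 8.3 = -2.1 V < 0.7 V, so it is off. The assumption is consistent.

Only D₁ conducts; I_R ≈ 1.8 mA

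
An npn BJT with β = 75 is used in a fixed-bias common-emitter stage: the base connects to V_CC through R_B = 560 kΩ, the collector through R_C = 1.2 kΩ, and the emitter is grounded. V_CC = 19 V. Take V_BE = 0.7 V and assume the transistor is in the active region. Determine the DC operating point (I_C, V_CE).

Base loop: V_CC = I_B·R_B + V_BE, so I_B = (19 − 0.7)/560 kΩ = 0.0327 mA.
In the active region I_C = β·I_B = 75 × 0.0327 = 2.45 mA.
Collector loop: V_CE = V_CC − I_C·R_C = 19 − 2.45×1.2 = 16.1 V.
Since V_CE = 16.1 V > V_CE(sat) ≈ 0.2 V, the transistor is in the active region as assumed.

I_C ≈ 2.5 mA, V_CE ≈ 16 V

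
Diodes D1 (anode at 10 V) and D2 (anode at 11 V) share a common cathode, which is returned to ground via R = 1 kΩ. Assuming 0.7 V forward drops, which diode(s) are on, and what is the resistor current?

Only D2 conducts; I_R ≈ 10 mA

Assume both conduct. Then node N would need to be at both 10−0.7 = 9.3 V and 11−0.7 = 10.3 V, which is impossible.
Assume only D2 conducts: V_N = 11 − 0.7 = 10.3 V, so I_R = 10.3/1 = 10.3 mA.
Check D1: its anode-to-cathode voltage is 10 − 10.3 = -0.3 V < 0.7 V, so it is off. The assumption is consistent.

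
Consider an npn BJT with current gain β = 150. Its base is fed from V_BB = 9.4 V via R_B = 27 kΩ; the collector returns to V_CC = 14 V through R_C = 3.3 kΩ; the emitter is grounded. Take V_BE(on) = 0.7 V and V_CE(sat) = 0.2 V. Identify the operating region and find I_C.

saturation; I_C ≈ 4.2 mA

Assume active: I_B = (9.4 − 0.7)/27 = 0.322 mA, giving I_C = β·I_B = 48.3 mA.
But then V_CE = 14 − 48.3×3.3 = -146 V < V_CE(sat) = 0.2 V — impossible in the active region.
So the transistor is saturated. With V_CE = 0.2 V, I_C = (V_CC − 0.2)/R_C = 13.8/3.3 = 4.18 mA.
Check: β·I_B = 48.3 mA > I_C = 4.18 mA, confirming saturation.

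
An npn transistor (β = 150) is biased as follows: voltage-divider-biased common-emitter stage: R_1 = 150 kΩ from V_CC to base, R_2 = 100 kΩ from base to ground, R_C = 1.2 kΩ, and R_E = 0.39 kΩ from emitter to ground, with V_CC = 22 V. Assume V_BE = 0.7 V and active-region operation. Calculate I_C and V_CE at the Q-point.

Thevenize the base divider: V_Th = V_CC·R_2/(R_1+R_2) = 22×100/250 = 8.8 V, R_Th = R_1‖R_2 = 60 kΩ.
Base-emitter loop: V_Th = I_B·R_Th + V_BE + (β+1)I_B·R_E, so I_B = (8.8 − 0.7) / (60 + 151×0.39) = 0.0681 mA.
I_C = β·I_B = 150×0.0681 = 10.2 mA, and I_E = (β+1)I_B = 10.3 mA.
V_CE = V_CC − I_C·R_C − I_E·R_E = 22 − 10.2×1.2 − 10.3×0.39 = 5.72 V.
V_CE = 5.72 V > 0.2 V confirms active-region operation.

I_C ≈ 10 mA, V_CE ≈ 5.7 V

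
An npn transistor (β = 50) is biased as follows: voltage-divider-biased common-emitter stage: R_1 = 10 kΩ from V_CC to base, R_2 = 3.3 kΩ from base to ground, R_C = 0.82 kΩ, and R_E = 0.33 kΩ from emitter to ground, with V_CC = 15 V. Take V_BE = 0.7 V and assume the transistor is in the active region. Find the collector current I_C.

Thevenize the base divider: V_Th = V_CC·R_2/(R_1+R_2) = 15×3.3/13.3 = 3.72 V, R_Th = R_1‖R_2 = 2.48 kΩ.
Base-emitter loop: V_Th = I_B·R_Th + V_BE + (β+1)I_B·R_E, so I_B = (3.72 − 0.7) / (2.48 + 51×0.33) = 0.156 mA.
I_C = β·I_B = 50×0.156 = 7.82 mA, and I_E = (β+1)I_B = 7.98 mA.
V_CE = V_CC − I_C·R_C − I_E·R_E = 15 − 7.82×0.82 − 7.98×0.33 = 5.95 V.
V_CE = 5.95 V > 0.2 V confirms active-region operation.

I_C ≈ 7.8 mA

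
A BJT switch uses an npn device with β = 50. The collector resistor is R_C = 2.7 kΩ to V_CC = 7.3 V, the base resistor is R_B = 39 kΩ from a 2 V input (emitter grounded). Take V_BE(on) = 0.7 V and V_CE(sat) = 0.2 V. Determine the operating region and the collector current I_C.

Assume active. Base-emitter loop: I_B = (V_BB − V_BE)/R_B = (2 − 0.7)/39 = 0.0333 mA.
I_C = β·I_B = 50×0.0333 = 1.67 mA.
V_CE = V_CC − I_C·R_C = 7.3 − 1.67×2.7 = 2.8 V > V_CE(sat), so the active-region assumption holds.

active; I_C ≈ 1.7 mA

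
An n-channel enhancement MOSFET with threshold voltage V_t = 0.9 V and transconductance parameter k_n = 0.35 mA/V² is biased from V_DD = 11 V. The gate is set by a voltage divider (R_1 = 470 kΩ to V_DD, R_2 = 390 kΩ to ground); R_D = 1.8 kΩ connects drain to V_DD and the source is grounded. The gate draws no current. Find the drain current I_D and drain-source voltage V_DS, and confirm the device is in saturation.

V_G = V_DD·R_2/(R_1+R_2) = 11×390/860 = 4.99 V. With the source grounded, V_GS = V_G = 4.99 V.
Assume saturation: I_D = (k_n/2)(V_GS − V_t)² = (0.35/2)×(4.99 − 0.9)² = 0.175×4.09² = 2.93 mA.
V_DS = V_DD − I_D·R_D = 11 − 2.93×1.8 = 5.73 V.
Saturation requires V_DS ≥ V_GS − V_t = 4.09 V; 5.73 ≥ 4.09 ✓.

I_D ≈ 2.9 mA, V_DS ≈ 5.7 V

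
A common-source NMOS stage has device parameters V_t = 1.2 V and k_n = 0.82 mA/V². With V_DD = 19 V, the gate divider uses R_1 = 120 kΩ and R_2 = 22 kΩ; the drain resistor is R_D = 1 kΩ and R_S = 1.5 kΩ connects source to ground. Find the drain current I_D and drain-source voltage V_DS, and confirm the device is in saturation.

V_G = V_DD·R_2/(R_1+R_2) = 19×22/142 = 2.94 V.
Assume saturation: I_D = (k_n/2)(V_GS − V_t)² with V_GS = V_G − I_D·R_S = 2.94 − 1.5·I_D.
Substituting gives 0.922·I_D² − 3.14·I_D + 1.25 = 0, with roots I_D = 0.458 or 2.95 mA.
The root I_D = 2.95 mA gives V_GS = -1.48 V ≤ V_t, so take I_D = 0.458 mA.
Then V_GS = 2.26 V and V_DS = V_DD − I_D(R_D+R_S) = 19 − 0.458×2.5 = 17.9 V.
Saturation requires V_DS ≥ V_GS − V_t = 1.06 V; 17.9 ≥ 1.06 ✓.

I_D ≈ 0.46 mA, V_DS ≈ 18 V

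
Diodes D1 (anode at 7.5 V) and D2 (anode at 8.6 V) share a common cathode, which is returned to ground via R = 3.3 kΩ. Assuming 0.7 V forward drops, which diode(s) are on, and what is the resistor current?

Assume both conduct. Then node N would need to be at both 7.5−0.7 = 6.8 V and 8.6−0.7 = 7.9 V, which is impossible.
Assume only D2 conducts: V_N = 8.6 − 0.7 = 7.9 V, so I_R = 7.9/3.3 = 2.39 mA.
Check D1: its anode-to-cathode voltage is 7.5 − 7.9 = -0.4 V < 0.7 V, so it is off. The assumption is consistent.

Only D2 conducts; I_R ≈ 2.4 mA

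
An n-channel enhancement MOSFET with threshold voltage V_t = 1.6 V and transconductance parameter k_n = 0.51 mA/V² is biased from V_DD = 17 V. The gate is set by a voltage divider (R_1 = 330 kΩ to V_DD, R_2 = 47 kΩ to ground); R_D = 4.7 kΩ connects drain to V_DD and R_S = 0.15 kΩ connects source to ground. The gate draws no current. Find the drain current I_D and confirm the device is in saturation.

I_D ≈ 0.066 mA

V_G = V_DD·R_2/(R_1+R_2) = 17×47/377 = 2.12 V.
Assume saturation: I_D = (k_n/2)(V_GS − V_t)² with V_GS = V_G − I_D·R_S = 2.12 − 0.15·I_D.
Substituting gives 0.00574·I_D² − 1.04·I_D + 0.0688 = 0, with roots I_D = 0.0662 or 181 mA.
The root I_D = 181 mA gives V_GS = -25.1 V ≤ V_t, so take I_D = 0.0662 mA.
Then V_GS = 2.11 V and V_DS = V_DD − I_D(R_D+R_S) = 17 − 0.0662×4.85 = 16.7 V.
Saturation requires V_DS ≥ V_GS − V_t = 0.509 V; 16.7 ≥ 0.509 ✓.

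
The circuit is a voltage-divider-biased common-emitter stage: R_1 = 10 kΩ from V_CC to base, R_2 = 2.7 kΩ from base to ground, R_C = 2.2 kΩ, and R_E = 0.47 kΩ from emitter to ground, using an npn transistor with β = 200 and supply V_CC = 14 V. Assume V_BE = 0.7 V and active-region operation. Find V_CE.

Thevenize the base divider: V_Th = V_CC·R_2/(R_1+R_2) = 14×2.7/12.7 = 2.98 V, R_Th = R_1‖R_2 = 2.13 kΩ.
Base-emitter loop: V_Th = I_B·R_Th + V_BE + (β+1)I_B·R_E, so I_B = (2.98 − 0.7) / (2.13 + 201×0.47) = 0.0236 mA.
I_C = β·I_B = 200×0.0236 = 4.71 mA, and I_E = (β+1)I_B = 4.74 mA.
V_CE = V_CC − I_C·R_C − I_E·R_E = 14 − 4.71×2.2 − 4.74×0.47 = 1.4 V.
V_CE = 1.4 V > 0.2 V confirms active-region operation.

V_CE ≈ 1.4 V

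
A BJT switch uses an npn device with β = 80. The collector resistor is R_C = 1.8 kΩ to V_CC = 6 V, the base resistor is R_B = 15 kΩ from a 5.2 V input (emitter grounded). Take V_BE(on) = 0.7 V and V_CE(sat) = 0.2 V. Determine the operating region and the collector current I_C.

saturation; I_C ≈ 3.2 mA

Assume active: I_B = (5.2 − 0.7)/15 = 0.3 mA, giving I_C = β·I_B = 24 mA.
But then V_CE = 6 − 24×1.8 = -37.2 V < V_CE(sat) = 0.2 V — impossible in the active region.
So the transistor is saturated. With V_CE = 0.2 V, I_C = (V_CC − 0.2)/R_C = 5.8/1.8 = 3.22 mA.
Check: β·I_B = 24 mA > I_C = 3.22 mA, confirming saturation.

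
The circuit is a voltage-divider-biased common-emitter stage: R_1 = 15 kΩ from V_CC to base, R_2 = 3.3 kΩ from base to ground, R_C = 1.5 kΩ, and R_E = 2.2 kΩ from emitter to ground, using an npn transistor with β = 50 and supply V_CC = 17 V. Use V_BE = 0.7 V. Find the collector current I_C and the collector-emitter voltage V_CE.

Thevenize the base divider: V_Th = V_CC·R_2/(R_1+R_2) = 17×3.3/18.3 = 3.07 V, R_Th = R_1‖R_2 = 2.7 kΩ.
Base-emitter loop: V_Th = I_B·R_Th + V_BE + (β+1)I_B·R_E, so I_B = (3.07 − 0.7) / (2.7 + 51×2.2) = 0.0206 mA.
I_C = β·I_B = 50×0.0206 = 1.03 mA, and I_E = (β+1)I_B = 1.05 mA.
V_CE = V_CC − I_C·R_C − I_E·R_E = 17 − 1.03×1.5 − 1.05×2.2 = 13.1 V.
V_CE = 13.1 V > 0.2 V confirms active-region operation.

I_C ≈ 1 mA, V_CE ≈ 13 V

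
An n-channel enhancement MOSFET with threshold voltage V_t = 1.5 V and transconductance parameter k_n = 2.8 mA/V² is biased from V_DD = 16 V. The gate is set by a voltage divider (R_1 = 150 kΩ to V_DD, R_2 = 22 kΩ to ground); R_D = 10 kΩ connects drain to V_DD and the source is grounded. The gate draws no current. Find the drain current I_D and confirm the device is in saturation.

I_D ≈ 0.42 mA

V_G = V_DD·R_2/(R_1+R_2) = 16×22/172 = 2.05 V. With the source grounded, V_GS = V_G = 2.05 V.
Assume saturation: I_D = (k_n/2)(V_GS − V_t)² = (2.8/2)×(2.05 − 1.5)² = 1.4×0.547² = 0.418 mA.
V_DS = V_DD − I_D·R_D = 16 − 0.418×10 = 11.8 V.
Saturation requires V_DS ≥ V_GS − V_t = 0.547 V; 11.8 ≥ 0.547 ✓.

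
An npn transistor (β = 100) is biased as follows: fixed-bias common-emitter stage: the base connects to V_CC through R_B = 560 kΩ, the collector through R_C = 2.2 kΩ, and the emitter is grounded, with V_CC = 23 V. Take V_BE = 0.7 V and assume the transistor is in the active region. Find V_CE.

V_CE ≈ 14 V

Base loop: V_CC = I_B·R_B + V_BE, so I_B = (23 − 0.7)/560 kΩ = 0.0398 mA.
In the active region I_C = β·I_B = 100 × 0.0398 = 3.98 mA.
Collector loop: V_CE = V_CC − I_C·R_C = 23 − 3.98×2.2 = 14.2 V.
Since V_CE = 14.2 V > V_CE(sat) ≈ 0.2 V, the transistor is in the active region as assumed.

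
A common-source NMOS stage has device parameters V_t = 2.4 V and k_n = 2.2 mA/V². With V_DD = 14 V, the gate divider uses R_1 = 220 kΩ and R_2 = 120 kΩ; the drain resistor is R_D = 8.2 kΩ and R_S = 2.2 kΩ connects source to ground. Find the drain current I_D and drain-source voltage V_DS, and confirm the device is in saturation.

V_G = V_DD·R_2/(R_1+R_2) = 14×120/340 = 4.94 V.
Assume saturation: I_D = (k_n/2)(V_GS − V_t)² with V_GS = V_G − I_D·R_S = 4.94 − 2.2·I_D.
Substituting gives 5.32·I_D² − 13.3·I_D + 7.1 = 0, with roots I_D = 0.774 or 1.72 mA.
The root I_D = 1.72 mA gives V_GS = 1.15 V ≤ V_t, so take I_D = 0.774 mA.
Then V_GS = 3.24 V and V_DS = V_DD − I_D(R_D+R_S) = 14 − 0.774×10.4 = 5.95 V.
Saturation requires V_DS ≥ V_GS − V_t = 0.839 V; 5.95 ≥ 0.839 ✓.

I_D ≈ 0.77 mA, V_DS ≈ 6 V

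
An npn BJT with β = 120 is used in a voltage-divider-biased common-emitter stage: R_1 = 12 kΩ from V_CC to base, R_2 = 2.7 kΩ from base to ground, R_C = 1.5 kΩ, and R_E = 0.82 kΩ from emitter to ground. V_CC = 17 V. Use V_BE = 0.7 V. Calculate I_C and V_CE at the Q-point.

I_C ≈ 2.9 mA, V_CE ≈ 10 V

Thevenize the base divider: V_Th = V_CC·R_2/(R_1+R_2) = 17×2.7/14.7 = 3.12 V, R_Th = R_1‖R_2 = 2.2 kΩ.
Base-emitter loop: V_Th = I_B·R_Th + V_BE + (β+1)I_B·R_E, so I_B = (3.12 − 0.7) / (2.2 + 121×0.82) = 0.0239 mA.
I_C = β·I_B = 120×0.0239 = 2.87 mA, and I_E = (β+1)I_B = 2.89 mA.
V_CE = V_CC − I_C·R_C − I_E·R_E = 17 − 2.87×1.5 − 2.89×0.82 = 10.3 V.
V_CE = 10.3 V > 0.2 V confirms active-region operation.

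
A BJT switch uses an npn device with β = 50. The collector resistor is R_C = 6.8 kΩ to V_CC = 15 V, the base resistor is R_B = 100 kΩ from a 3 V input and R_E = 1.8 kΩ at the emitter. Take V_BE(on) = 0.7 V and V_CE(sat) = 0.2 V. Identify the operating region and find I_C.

active; I_C ≈ 0.6 mA

Assume active. Base-emitter loop: I_B = (V_BB − V_BE)/(R_B + (β+1)R_E) = (3 − 0.7)/(100 + 51×1.8) = 0.012 mA.
I_C = β·I_B = 50×0.012 = 0.6 mA.
V_CE = V_CC − I_C·R_C − I_E·R_E = 15 − 0.6×6.8 − 0.612×1.8 = 9.82 V > V_CE(sat), so the active-region assumption holds.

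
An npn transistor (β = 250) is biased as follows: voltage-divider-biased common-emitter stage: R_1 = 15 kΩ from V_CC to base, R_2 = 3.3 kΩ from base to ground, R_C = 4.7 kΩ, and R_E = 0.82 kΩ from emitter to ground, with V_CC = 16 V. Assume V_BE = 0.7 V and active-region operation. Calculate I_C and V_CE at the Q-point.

I_C ≈ 2.6 mA, V_CE ≈ 1.5 V

Thevenize the base divider: V_Th = V_CC·R_2/(R_1+R_2) = 16×3.3/18.3 = 2.89 V, R_Th = R_1‖R_2 = 2.7 kΩ.
Base-emitter loop: V_Th = I_B·R_Th + V_BE + (β+1)I_B·R_E, so I_B = (2.89 − 0.7) / (2.7 + 251×0.82) = 0.0105 mA.
I_C = β·I_B = 250×0.0105 = 2.62 mA, and I_E = (β+1)I_B = 2.63 mA.
V_CE = V_CC − I_C·R_C − I_E·R_E = 16 − 2.62×4.7 − 2.63×0.82 = 1.53 V.
V_CE = 1.53 V > 0.2 V confirms active-region operation.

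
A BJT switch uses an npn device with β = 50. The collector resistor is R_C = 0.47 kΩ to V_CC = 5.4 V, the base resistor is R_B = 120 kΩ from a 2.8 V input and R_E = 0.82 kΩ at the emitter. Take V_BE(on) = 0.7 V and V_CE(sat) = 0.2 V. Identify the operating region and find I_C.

Assume active. Base-emitter loop: I_B = (V_BB − V_BE)/(R_B + (β+1)R_E) = (2.8 − 0.7)/(120 + 51×0.82) = 0.013 mA.
I_C = β·I_B = 50×0.013 = 0.649 mA.
V_CE = V_CC − I_C·R_C − I_E·R_E = 5.4 − 0.649×0.47 − 0.662×0.82 = 4.55 V > V_CE(sat), so the active-region assumption holds.

active; I_C ≈ 0.65 mA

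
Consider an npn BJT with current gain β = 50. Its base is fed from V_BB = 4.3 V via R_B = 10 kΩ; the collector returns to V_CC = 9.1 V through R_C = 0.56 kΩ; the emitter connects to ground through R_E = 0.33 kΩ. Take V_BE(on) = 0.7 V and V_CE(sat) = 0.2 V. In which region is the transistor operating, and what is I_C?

Assume active. Base-emitter loop: I_B = (V_BB − V_BE)/(R_B + (β+1)R_E) = (4.3 − 0.7)/(10 + 51×0.33) = 0.134 mA.
I_C = β·I_B = 50×0.134 = 6.71 mA.
V_CE = V_CC − I_C·R_C − I_E·R_E = 9.1 − 6.71×0.56 − 6.84×0.33 = 3.08 V > V_CE(sat), so the active-region assumption holds.

active; I_C ≈ 6.7 mA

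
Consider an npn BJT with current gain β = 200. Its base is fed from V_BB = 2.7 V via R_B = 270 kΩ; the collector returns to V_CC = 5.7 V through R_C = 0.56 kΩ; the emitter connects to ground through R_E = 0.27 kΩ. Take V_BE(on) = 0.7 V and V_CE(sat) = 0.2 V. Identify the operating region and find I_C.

Assume active. Base-emitter loop: I_B = (V_BB − V_BE)/(R_B + (β+1)R_E) = (2.7 − 0.7)/(270 + 201×0.27) = 0.00617 mA.
I_C = β·I_B = 200×0.00617 = 1.23 mA.
V_CE = V_CC − I_C·R_C − I_E·R_E = 5.7 − 1.23×0.56 − 1.24×0.27 = 4.67 V > V_CE(sat), so the active-region assumption holds.

active; I_C ≈ 1.2 mA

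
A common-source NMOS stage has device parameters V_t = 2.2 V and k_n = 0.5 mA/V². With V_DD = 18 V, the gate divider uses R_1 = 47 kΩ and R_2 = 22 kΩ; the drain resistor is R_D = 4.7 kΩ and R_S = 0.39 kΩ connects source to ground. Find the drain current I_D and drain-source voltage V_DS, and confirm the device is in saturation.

V_G = V_DD·R_2/(R_1+R_2) = 18×22/69 = 5.74 V.
Assume saturation: I_D = (k_n/2)(V_GS − V_t)² with V_GS = V_G − I_D·R_S = 5.74 − 0.39·I_D.
Substituting gives 0.038·I_D² − 1.69·I_D + 3.13 = 0, with roots I_D = 1.94 or 42.5 mA.
The root I_D = 42.5 mA gives V_GS = -10.8 V ≤ V_t, so take I_D = 1.94 mA.
Then V_GS = 4.98 V and V_DS = V_DD − I_D(R_D+R_S) = 18 − 1.94×5.09 = 8.14 V.
Saturation requires V_DS ≥ V_GS − V_t = 2.78 V; 8.14 ≥ 2.78 ✓.

I_D ≈ 1.9 mA, V_DS ≈ 8.1 V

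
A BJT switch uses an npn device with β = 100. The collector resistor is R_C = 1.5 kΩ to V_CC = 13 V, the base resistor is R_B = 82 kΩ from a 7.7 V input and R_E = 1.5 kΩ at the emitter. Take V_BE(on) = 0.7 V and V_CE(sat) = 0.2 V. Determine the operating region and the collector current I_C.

active; I_C ≈ 3 mA

Assume active. Base-emitter loop: I_B = (V_BB − V_BE)/(R_B + (β+1)R_E) = (7.7 − 0.7)/(82 + 101×1.5) = 0.03 mA.
I_C = β·I_B = 100×0.03 = 3 mA.
V_CE = V_CC − I_C·R_C − I_E·R_E = 13 − 3×1.5 − 3.03×1.5 = 3.96 V > V_CE(sat), so the active-region assumption holds.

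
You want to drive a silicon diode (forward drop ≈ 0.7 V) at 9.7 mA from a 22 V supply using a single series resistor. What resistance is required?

The resistor drops V_S − V_D = 22 − 0.7 = 21.3 V at 9.7 mA.
R = 21.3 V / 9.7 mA = 2.2 kΩ.

R ≈ 2.2 kΩ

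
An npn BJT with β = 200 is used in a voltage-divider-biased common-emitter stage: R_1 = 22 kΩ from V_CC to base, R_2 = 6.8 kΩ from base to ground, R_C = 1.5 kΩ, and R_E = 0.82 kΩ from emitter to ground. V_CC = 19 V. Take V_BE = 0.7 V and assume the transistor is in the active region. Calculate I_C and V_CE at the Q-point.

I_C ≈ 4.5 mA, V_CE ≈ 8.6 V

Thevenize the base divider: V_Th = V_CC·R_2/(R_1+R_2) = 19×6.8/28.8 = 4.49 V, R_Th = R_1‖R_2 = 5.19 kΩ.
Base-emitter loop: V_Th = I_B·R_Th + V_BE + (β+1)I_B·R_E, so I_B = (4.49 − 0.7) / (5.19 + 201×0.82) = 0.0223 mA.
I_C = β·I_B = 200×0.0223 = 4.45 mA, and I_E = (β+1)I_B = 4.48 mA.
V_CE = V_CC − I_C·R_C − I_E·R_E = 19 − 4.45×1.5 − 4.48×0.82 = 8.65 V.
V_CE = 8.65 V > 0.2 V confirms active-region operation.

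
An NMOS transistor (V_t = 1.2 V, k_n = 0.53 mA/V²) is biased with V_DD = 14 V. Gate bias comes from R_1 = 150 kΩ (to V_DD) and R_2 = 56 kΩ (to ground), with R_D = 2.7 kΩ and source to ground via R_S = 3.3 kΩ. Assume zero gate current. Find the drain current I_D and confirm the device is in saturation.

I_D ≈ 0.41 mA

V_G = V_DD·R_2/(R_1+R_2) = 14×56/206 = 3.81 V.
Assume saturation: I_D = (k_n/2)(V_GS − V_t)² with V_GS = V_G − I_D·R_S = 3.81 − 3.3·I_D.
Substituting gives 2.89·I_D² − 5.56·I_D + 1.8 = 0, with roots I_D = 0.412 or 1.51 mA.
The root I_D = 1.51 mA gives V_GS = -1.19 V ≤ V_t, so take I_D = 0.412 mA.
Then V_GS = 2.45 V and V_DS = V_DD − I_D(R_D+R_S) = 14 − 0.412×6 = 11.5 V.
Saturation requires V_DS ≥ V_GS − V_t = 1.25 V; 11.5 ≥ 1.25 ✓.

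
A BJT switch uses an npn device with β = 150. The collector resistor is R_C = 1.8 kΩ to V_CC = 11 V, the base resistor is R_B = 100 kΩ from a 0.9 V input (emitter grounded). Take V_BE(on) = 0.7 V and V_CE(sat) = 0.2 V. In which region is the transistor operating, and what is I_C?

active; I_C ≈ 0.3 mA

Assume active. Base-emitter loop: I_B = (V_BB − V_BE)/R_B = (0.9 − 0.7)/100 = 0.002 mA.
I_C = β·I_B = 150×0.002 = 0.3 mA.
V_CE = V_CC − I_C·R_C = 11 − 0.3×1.8 = 10.5 V > V_CE(sat), so the active-region assumption holds.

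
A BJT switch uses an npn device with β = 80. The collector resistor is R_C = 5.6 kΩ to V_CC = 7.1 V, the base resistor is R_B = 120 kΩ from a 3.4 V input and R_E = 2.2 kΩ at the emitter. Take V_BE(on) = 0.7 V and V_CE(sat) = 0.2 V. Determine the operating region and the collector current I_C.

active; I_C ≈ 0.72 mA

Assume active. Base-emitter loop: I_B = (V_BB − V_BE)/(R_B + (β+1)R_E) = (3.4 − 0.7)/(120 + 81×2.2) = 0.00905 mA.
I_C = β·I_B = 80×0.00905 = 0.724 mA.
V_CE = V_CC − I_C·R_C − I_E·R_E = 7.1 − 0.724×5.6 − 0.733×2.2 = 1.43 V > V_CE(sat), so the active-region assumption holds.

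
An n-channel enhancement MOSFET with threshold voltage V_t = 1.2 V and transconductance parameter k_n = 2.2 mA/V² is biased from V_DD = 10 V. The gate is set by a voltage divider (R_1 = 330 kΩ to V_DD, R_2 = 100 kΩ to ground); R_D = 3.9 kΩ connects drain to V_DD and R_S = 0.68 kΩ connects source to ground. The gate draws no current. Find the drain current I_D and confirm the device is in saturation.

I_D ≈ 0.58 mA

V_G = V_DD·R_2/(R_1+R_2) = 10×100/430 = 2.33 V.
Assume saturation: I_D = (k_n/2)(V_GS − V_t)² with V_GS = V_G − I_D·R_S = 2.33 − 0.68·I_D.
Substituting gives 0.509·I_D² − 2.68·I_D + 1.39 = 0, with roots I_D = 0.584 or 4.69 mA.
The root I_D = 4.69 mA gives V_GS = -0.865 V ≤ V_t, so take I_D = 0.584 mA.
Then V_GS = 1.93 V and V_DS = V_DD − I_D(R_D+R_S) = 10 − 0.584×4.58 = 7.33 V.
Saturation requires V_DS ≥ V_GS − V_t = 0.729 V; 7.33 ≥ 0.729 ✓.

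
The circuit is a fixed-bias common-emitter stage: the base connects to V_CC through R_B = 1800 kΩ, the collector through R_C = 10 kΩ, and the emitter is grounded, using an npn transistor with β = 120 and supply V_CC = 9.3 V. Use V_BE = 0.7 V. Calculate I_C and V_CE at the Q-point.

Base loop: V_CC = I_B·R_B + V_BE, so I_B = (9.3 − 0.7)/1800 kΩ = 0.00478 mA.
In the active region I_C = β·I_B = 120 × 0.00478 = 0.573 mA.
Collector loop: V_CE = V_CC − I_C·R_C = 9.3 − 0.573×10 = 3.57 V.
Since V_CE = 3.57 V > V_CE(sat) ≈ 0.2 V, the transistor is in the active region as assumed.

I_C ≈ 0.57 mA, V_CE ≈ 3.6 V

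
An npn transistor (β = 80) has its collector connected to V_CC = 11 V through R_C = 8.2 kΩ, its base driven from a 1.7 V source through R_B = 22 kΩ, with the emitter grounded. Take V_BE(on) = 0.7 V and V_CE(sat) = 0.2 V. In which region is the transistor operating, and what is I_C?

Assume active: I_B = (1.7 − 0.7)/22 = 0.0455 mA, giving I_C = β·I_B = 3.64 mA.
But then V_CE = 11 − 3.64×8.2 = -18.8 V < V_CE(sat) = 0.2 V — impossible in the active region.
So the transistor is saturated. With V_CE = 0.2 V, I_C = (V_CC − 0.2)/R_C = 10.8/8.2 = 1.32 mA.
Check: β·I_B = 3.64 mA > I_C = 1.32 mA, confirming saturation.

saturation; I_C ≈ 1.3 mA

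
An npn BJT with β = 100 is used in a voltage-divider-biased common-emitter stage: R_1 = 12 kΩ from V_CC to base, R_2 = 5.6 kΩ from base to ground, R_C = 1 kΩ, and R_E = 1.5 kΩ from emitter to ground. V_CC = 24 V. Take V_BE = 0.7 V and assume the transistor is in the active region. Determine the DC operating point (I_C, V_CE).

I_C ≈ 4.5 mA, V_CE ≈ 13 V

Thevenize the base divider: V_Th = V_CC·R_2/(R_1+R_2) = 24×5.6/17.6 = 7.64 V, R_Th = R_1‖R_2 = 3.82 kΩ.
Base-emitter loop: V_Th = I_B·R_Th + V_BE + (β+1)I_B·R_E, so I_B = (7.64 − 0.7) / (3.82 + 101×1.5) = 0.0447 mA.
I_C = β·I_B = 100×0.0447 = 4.47 mA, and I_E = (β+1)I_B = 4.51 mA.
V_CE = V_CC − I_C·R_C − I_E·R_E = 24 − 4.47×1 − 4.51×1.5 = 12.8 V.
V_CE = 12.8 V > 0.2 V confirms active-region operation.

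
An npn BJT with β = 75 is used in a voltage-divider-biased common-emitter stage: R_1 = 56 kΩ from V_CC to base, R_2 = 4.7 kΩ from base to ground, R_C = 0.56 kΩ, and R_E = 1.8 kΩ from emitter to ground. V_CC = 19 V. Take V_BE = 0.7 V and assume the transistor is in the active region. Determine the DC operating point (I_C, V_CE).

I_C ≈ 0.41 mA, V_CE ≈ 18 V

Thevenize the base divider: V_Th = V_CC·R_2/(R_1+R_2) = 19×4.7/60.7 = 1.47 V, R_Th = R_1‖R_2 = 4.34 kΩ.
Base-emitter loop: V_Th = I_B·R_Th + V_BE + (β+1)I_B·R_E, so I_B = (1.47 − 0.7) / (4.34 + 76×1.8) = 0.00546 mA.
I_C = β·I_B = 75×0.00546 = 0.41 mA, and I_E = (β+1)I_B = 0.415 mA.
V_CE = V_CC − I_C·R_C − I_E·R_E = 19 − 0.41×0.56 − 0.415×1.8 = 18 V.
V_CE = 18 V > 0.2 V confirms active-region operation.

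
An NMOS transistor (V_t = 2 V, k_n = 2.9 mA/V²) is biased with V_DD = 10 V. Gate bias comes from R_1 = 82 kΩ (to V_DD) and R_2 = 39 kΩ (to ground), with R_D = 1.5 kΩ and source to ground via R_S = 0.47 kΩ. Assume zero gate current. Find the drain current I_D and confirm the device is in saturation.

I_D ≈ 0.91 mA

V_G = V_DD·R_2/(R_1+R_2) = 10×39/121 = 3.22 V.
Assume saturation: I_D = (k_n/2)(V_GS − V_t)² with V_GS = V_G − I_D·R_S = 3.22 − 0.47·I_D.
Substituting gives 0.32·I_D² − 2.67·I_D + 2.17 = 0, with roots I_D = 0.914 or 7.41 mA.
The root I_D = 7.41 mA gives V_GS = -0.261 V ≤ V_t, so take I_D = 0.914 mA.
Then V_GS = 2.79 V and V_DS = V_DD − I_D(R_D+R_S) = 10 − 0.914×1.97 = 8.2 V.
Saturation requires V_DS ≥ V_GS − V_t = 0.794 V; 8.2 ≥ 0.794 ✓.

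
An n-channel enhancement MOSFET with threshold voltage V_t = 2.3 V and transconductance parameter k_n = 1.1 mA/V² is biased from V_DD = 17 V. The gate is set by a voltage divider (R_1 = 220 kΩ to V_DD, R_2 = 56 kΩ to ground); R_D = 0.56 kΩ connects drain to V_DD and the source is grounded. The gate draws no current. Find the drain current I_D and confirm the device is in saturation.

V_G = V_DD·R_2/(R_1+R_2) = 17×56/276 = 3.45 V. With the source grounded, V_GS = V_G = 3.45 V.
Assume saturation: I_D = (k_n/2)(V_GS − V_t)² = (1.1/2)×(3.45 − 2.3)² = 0.55×1.15² = 0.726 mA.
V_DS = V_DD − I_D·R_D = 17 − 0.726×0.56 = 16.6 V.
Saturation requires V_DS ≥ V_GS − V_t = 1.15 V; 16.6 ≥ 1.15 ✓.

I_D ≈ 0.73 mA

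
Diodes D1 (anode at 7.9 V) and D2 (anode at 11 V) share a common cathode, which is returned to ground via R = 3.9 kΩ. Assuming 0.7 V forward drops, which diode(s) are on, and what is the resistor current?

Only D2 conducts; I_R ≈ 2.6 mA

Assume both conduct. Then node N would need to be at both 7.9−0.7 = 7.2 V and 11−0.7 = 10.3 V, which is impossible.
Assume only D2 conducts: V_N = 11 − 0.7 = 10.3 V, so I_R = 10.3/3.9 = 2.64 mA.
Check D1: its anode-to-cathode voltage is 7.9 − 10.3 = -2.4 V < 0.7 V, so it is off. The assumption is consistent.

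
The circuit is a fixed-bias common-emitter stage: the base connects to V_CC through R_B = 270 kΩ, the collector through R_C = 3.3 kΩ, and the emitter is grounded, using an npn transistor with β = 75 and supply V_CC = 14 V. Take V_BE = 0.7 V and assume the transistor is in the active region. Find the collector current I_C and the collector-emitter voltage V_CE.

Base loop: V_CC = I_B·R_B + V_BE, so I_B = (14 − 0.7)/270 kΩ = 0.0493 mA.
In the active region I_C = β·I_B = 75 × 0.0493 = 3.69 mA.
Collector loop: V_CE = V_CC − I_C·R_C = 14 − 3.69×3.3 = 1.81 V.
Since V_CE = 1.81 V > V_CE(sat) ≈ 0.2 V, the transistor is in the active region as assumed.

I_C ≈ 3.7 mA, V_CE ≈ 1.8 V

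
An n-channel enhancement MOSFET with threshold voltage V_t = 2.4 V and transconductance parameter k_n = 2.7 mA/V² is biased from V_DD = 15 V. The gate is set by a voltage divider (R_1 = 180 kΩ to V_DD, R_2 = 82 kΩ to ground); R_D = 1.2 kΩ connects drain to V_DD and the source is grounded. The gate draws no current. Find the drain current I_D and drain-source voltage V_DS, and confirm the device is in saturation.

V_G = V_DD·R_2/(R_1+R_2) = 15×82/262 = 4.69 V. With the source grounded, V_GS = V_G = 4.69 V.
Assume saturation: I_D = (k_n/2)(V_GS − V_t)² = (2.7/2)×(4.69 − 2.4)² = 1.35×2.29² = 7.11 mA.
V_DS = V_DD − I_D·R_D = 15 − 7.11×1.2 = 6.47 V.
Saturation requires V_DS ≥ V_GS − V_t = 2.29 V; 6.47 ≥ 2.29 ✓.

I_D ≈ 7.1 mA, V_DS ≈ 6.5 V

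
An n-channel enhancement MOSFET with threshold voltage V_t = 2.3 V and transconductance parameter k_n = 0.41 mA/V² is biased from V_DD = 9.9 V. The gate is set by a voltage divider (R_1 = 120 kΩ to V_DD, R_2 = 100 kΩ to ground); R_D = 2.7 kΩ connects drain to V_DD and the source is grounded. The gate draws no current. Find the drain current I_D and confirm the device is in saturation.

I_D ≈ 0.99 mA

V_G = V_DD·R_2/(R_1+R_2) = 9.9×100/220 = 4.5 V. With the source grounded, V_GS = V_G = 4.5 V.
Assume saturation: I_D = (k_n/2)(V_GS − V_t)² = (0.41/2)×(4.5 − 2.3)² = 0.205×2.2² = 0.992 mA.
V_DS = V_DD − I_D·R_D = 9.9 − 0.992×2.7 = 7.22 V.
Saturation requires V_DS ≥ V_GS − V_t = 2.2 V; 7.22 ≥ 2.2 ✓.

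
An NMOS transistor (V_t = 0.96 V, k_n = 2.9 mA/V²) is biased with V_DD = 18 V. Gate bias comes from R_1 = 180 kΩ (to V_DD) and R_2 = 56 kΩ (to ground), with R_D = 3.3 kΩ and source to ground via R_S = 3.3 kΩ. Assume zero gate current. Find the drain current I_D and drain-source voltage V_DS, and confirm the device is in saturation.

V_G = V_DD·R_2/(R_1+R_2) = 18×56/236 = 4.27 V.
Assume saturation: I_D = (k_n/2)(V_GS − V_t)² with V_GS = V_G − I_D·R_S = 4.27 − 3.3·I_D.
Substituting gives 15.8·I_D² − 32.7·I_D + 15.9 = 0, with roots I_D = 0.781 or 1.29 mA.
The root I_D = 1.29 mA gives V_GS = 0.0171 V ≤ V_t, so take I_D = 0.781 mA.
Then V_GS = 1.69 V and V_DS = V_DD − I_D(R_D+R_S) = 18 − 0.781×6.6 = 12.8 V.
Saturation requires V_DS ≥ V_GS − V_t = 0.734 V; 12.8 ≥ 0.734 ✓.

I_D ≈ 0.78 mA, V_DS ≈ 13 V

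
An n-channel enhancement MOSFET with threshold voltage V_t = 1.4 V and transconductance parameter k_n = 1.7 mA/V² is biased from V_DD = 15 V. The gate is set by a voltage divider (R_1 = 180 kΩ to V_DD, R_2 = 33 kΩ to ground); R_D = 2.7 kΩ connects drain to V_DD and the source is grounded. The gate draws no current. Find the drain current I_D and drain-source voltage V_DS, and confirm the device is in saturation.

V_G = V_DD·R_2/(R_1+R_2) = 15×33/213 = 2.32 V. With the source grounded, V_GS = V_G = 2.32 V.
Assume saturation: I_D = (k_n/2)(V_GS − V_t)² = (1.7/2)×(2.32 − 1.4)² = 0.85×0.924² = 0.726 mA.
V_DS = V_DD − I_D·R_D = 15 − 0.726×2.7 = 13 V.
Saturation requires V_DS ≥ V_GS − V_t = 0.924 V; 13 ≥ 0.924 ✓.

I_D ≈ 0.73 mA, V_DS ≈ 13 V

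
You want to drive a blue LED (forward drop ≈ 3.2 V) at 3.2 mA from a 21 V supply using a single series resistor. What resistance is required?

R ≈ 5.6 kΩ

The resistor drops V_S − V_D = 21 − 3.2 = 17.8 V at 3.2 mA.
R = 17.8 V / 3.2 mA = 5.56 kΩ.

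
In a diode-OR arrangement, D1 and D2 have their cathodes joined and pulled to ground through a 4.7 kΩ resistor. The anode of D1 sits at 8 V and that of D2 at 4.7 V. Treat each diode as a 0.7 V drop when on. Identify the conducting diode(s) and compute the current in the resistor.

Assume both conduct. Then node N would need to be at both 8−0.7 = 7.3 V and 4.7−0.7 = 4 V, which is impossible.
Assume only D1 conducts: V_N = 8 − 0.7 = 7.3 V, so I_R = 7.3/4.7 = 1.55 mA.
Check D2: its anode-to-cathode voltage is 4.7 − 7.3 = -2.6 V < 0.7 V, so it is off. The assumption is consistent.

Only D1 conducts; I_R ≈ 1.6 mA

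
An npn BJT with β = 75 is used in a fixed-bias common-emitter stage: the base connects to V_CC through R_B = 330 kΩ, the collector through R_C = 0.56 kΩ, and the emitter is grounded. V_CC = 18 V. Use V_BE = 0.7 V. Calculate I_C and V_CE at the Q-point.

I_C ≈ 3.9 mA, V_CE ≈ 16 V

Base loop: V_CC = I_B·R_B + V_BE, so I_B = (18 − 0.7)/330 kΩ = 0.0524 mA.
In the active region I_C = β·I_B = 75 × 0.0524 = 3.93 mA.
Collector loop: V_CE = V_CC − I_C·R_C = 18 − 3.93×0.56 = 15.8 V.
Since V_CE = 15.8 V > V_CE(sat) ≈ 0.2 V, the transistor is in the active region as assumed.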